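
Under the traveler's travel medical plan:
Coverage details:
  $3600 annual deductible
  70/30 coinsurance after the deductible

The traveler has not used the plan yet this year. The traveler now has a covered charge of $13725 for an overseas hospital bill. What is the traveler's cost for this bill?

$6637.50

Deductible not yet touched, so the first $3600 of the bill goes to the deductible.
The remaining $10125 (= $13725 − $3600) moves to coinsurance.
30% of $10125 = $3037.50 falls to the traveler.
That puts the traveler's cost at $3600 + $3037.50 = $6637.50.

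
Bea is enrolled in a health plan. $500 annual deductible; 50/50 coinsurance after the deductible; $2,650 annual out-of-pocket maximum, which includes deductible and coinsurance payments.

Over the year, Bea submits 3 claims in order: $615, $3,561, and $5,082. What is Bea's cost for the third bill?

$312

Claim 1 — $615: deductible takes $500, $115 remains; patient's 50% is $57.50. Cost to patient: $557.50. OOP to date $557.50.
Claim 2 — $3,561: deductible already satisfied, so patient's share is 50% × $3,561 = $1,780.50. Patient pays $1,780.50; OOP now $2,338.
Claim 3 — $5,082: 50% coinsurance on $5,082 = $2,541. Adding that to $2,338 gives $4,879, past the $2,650 cap; patient pays only $2,650 − $2,338 = $312.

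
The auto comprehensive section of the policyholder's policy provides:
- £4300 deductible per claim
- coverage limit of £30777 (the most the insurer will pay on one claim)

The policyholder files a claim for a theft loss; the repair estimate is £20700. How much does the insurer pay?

£16400

After the deductible, £20700 − £4300 = £16400 remains.
That's under the £30777 cap, so the insurer reimburses the full £16400.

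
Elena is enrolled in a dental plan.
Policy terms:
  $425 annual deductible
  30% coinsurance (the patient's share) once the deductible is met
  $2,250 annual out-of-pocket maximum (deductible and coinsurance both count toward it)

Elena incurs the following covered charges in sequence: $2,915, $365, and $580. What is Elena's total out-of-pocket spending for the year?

$1,455.50

Claim 1 — $2,915: $425 to deductible, leaving $2,490; 30% of $2,490 = $747. Cost to patient: $1,172. OOP to date $1,172.
Claim 2 — $365: 30% coinsurance on $365 = $109.50. Cost to patient: $109.50. OOP to date $1,281.50.
Claim 3 — $580: deductible already satisfied, so patient's share is 30% × $580 = $174. Cost to patient: $174. OOP to date $1,455.50.
Total paid by the patient: $1,172 + $109.50 + $174 = $1,455.50.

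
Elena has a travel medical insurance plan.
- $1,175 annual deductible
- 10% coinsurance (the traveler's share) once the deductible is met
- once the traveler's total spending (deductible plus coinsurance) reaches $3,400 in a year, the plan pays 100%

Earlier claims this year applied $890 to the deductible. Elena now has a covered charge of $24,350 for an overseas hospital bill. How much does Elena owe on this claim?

$890 of the $1,175 deductible is already met, leaving $285.
After the $285 deductible portion, $24,350 − $285 = $24,065 is subject to coinsurance.
Coinsurance: $24,065 × 10% = $2,406.50.
So the traveler owes $285 + $2,406.50 = $2,691.50 before any cap.
Adding $2,691.50 to the $890 already spent would give $3,581.50, which exceeds the $3,400 cap; the traveler pays just $3,400 − $890 = $2,510.

$2,510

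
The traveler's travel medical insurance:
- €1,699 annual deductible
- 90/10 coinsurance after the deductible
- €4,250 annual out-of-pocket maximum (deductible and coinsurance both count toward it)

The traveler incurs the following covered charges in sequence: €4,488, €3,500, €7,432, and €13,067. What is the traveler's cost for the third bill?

Bill 1, €4,488: deductible takes €1,699, €2,789 remains; 10% of €2,789 = €278.90. Cost to traveler: €1,977.90. OOP to date €1,977.90.
Bill 2, €3,500: 10% coinsurance on €3,500 = €350. Traveler owes €350 (running OOP €2,327.90).
Bill 3, €7,432: deductible met; 10% of €7,432 = €743.20. Traveler owes €743.20 (running OOP €3,071.10).

€743.20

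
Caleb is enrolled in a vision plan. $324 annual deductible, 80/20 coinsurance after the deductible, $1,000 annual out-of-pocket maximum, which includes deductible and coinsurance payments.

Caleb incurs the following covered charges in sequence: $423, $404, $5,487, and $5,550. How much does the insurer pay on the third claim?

Claim 1 — $423: $324 to deductible, leaving $99; member's 20% is $19.80. Member owes $343.80 (running OOP $343.80). Plan pays $423 − $343.80 = $79.20.
Claim 2 — $404: deductible already satisfied, so member's share is 20% × $404 = $80.80. Cost to member: $80.80. OOP to date $424.60. Insurer: $404 − $80.80 = $323.20.
Claim 3 — $5,487: deductible met; 20% of $5,487 = $1,097.40. OOP would hit $1,522 > $1,000, so the cap limits the member to $1,000 − $424.60 = $575.40. Insurer: $5,487 − $575.40 = $4,911.60.

$4,911.60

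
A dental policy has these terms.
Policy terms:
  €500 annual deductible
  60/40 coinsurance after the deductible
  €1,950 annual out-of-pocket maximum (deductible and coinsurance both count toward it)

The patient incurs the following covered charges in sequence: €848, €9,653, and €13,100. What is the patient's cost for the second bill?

€1,310.80

Bill 1, €848: €500 to deductible, leaving €348; 40% of €348 = €139.20. Patient pays €639.20; OOP now €639.20.
Bill 2, €9,653: deductible met; 40% of €9,653 = €3,861.20. That would push OOP to €4,500.40, over the €1,950 cap, so patient pays €1,950 − €639.20 = €1,310.80.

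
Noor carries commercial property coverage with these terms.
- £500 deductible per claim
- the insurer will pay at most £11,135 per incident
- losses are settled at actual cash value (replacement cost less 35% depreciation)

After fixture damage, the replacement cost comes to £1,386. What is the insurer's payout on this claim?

At 35% depreciation, ACV = £1,386 − £485.10 = £900.90.
Less the £500 deductible: £900.90 − £500 = £400.90.
£400.90 is within the £11,135 limit, so the insurer pays £400.90.

£400.90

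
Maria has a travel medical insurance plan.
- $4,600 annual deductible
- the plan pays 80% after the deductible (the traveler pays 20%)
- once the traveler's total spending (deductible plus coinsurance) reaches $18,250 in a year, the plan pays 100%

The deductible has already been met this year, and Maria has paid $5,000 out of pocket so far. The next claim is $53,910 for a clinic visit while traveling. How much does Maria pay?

$10,782

The deductible is already satisfied, so the full bill goes to coinsurance.
20% of $53,910 = $10,782 falls to the traveler.
Total out-of-pocket so far would be $5,000 + $10,782 = $15,782, below the $18,250 cap — no reduction.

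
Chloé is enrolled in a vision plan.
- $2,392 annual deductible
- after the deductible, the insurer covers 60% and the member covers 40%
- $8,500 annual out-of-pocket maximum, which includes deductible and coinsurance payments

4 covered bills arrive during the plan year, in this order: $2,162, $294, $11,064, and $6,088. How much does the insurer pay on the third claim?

Claim 1 — $2,162: fully absorbed by the deductible. Member pays $2,162; OOP now $2,162. Plan pays $2,162 − $2,162 = $0.
Claim 2 — $294: $230 to deductible, leaving $64; 40% of $64 = $25.60. Member owes $255.60 (running OOP $2,417.60). Insurer: $294 − $255.60 = $38.40.
Claim 3 — $11,064: deductible met; 40% of $11,064 = $4,425.60. Member pays $4,425.60; OOP now $6,843.20. Plan pays $11,064 − $4,425.60 = $6,638.40.

$6,638.40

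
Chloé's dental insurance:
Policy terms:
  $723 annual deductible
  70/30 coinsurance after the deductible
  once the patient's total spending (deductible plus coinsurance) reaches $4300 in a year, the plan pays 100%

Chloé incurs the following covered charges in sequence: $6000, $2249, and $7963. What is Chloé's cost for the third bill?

Claim 1 — $6000: $723 to deductible, leaving $5277; 30% of $5277 = $1583.10. Patient owes $2306.10 (running OOP $2306.10).
Claim 2 — $2249: deductible already satisfied, so patient's share is 30% × $2249 = $674.70. Patient owes $674.70 (running OOP $2980.80).
Claim 3 — $7963: deductible met; 30% of $7963 = $2388.90. OOP would hit $5369.70 > $4300, so the cap limits the patient to $4300 − $2980.80 = $1319.20.

$1319.20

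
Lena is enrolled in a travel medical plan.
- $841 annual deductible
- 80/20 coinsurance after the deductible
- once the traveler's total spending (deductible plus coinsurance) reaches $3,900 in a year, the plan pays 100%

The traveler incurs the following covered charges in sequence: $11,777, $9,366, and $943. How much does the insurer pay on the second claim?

#1 ($11,777): $841 to deductible, leaving $10,936; traveler's 20% is $2,187.20. Traveler pays $3,028.20; OOP now $3,028.20. Plan pays $11,777 − $3,028.20 = $8,748.80.
#2 ($9,366): deductible met; 20% of $9,366 = $1,873.20. That would push OOP to $4,901.40, over the $3,900 cap, so traveler pays $3,900 − $3,028.20 = $871.80. Plan pays $9,366 − $871.80 = $8,494.20.

$8,494.20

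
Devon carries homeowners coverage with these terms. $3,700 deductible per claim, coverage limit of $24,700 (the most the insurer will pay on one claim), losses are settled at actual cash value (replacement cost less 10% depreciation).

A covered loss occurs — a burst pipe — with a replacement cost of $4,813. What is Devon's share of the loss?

Depreciate 10%: the covered value is $4,813 × 0.9 = $4,331.70.
Subtract the deductible: $4,331.70 − $3,700 = $631.70.
That's under the $24,700 cap, so the insurer reimburses the full $631.70.
The homeowner bears the rest of the original loss: $4,813 − $631.70 = $4,181.30.

$4,181.30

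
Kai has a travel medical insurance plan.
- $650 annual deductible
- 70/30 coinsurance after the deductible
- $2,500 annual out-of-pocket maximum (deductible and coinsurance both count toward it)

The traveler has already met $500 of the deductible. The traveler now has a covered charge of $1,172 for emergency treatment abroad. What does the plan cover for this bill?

$715.40

Deductible still to meet: $650 − $500 = $150.
That leaves $1,172 − $150 = $1,022 for coinsurance.
Coinsurance: $1,022 × 30% = $306.60.
That puts the traveler's cost at $150 + $306.60 = $456.60 before any cap.
Total out-of-pocket so far would be $500 + $456.60 = $956.60, below the $2,500 cap — no reduction.
The plan picks up $1,172 − $456.60 = $715.40.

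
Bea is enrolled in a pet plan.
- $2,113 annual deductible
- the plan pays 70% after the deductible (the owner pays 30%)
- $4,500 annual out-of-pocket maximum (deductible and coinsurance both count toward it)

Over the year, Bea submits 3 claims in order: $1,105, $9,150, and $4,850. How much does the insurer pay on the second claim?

Claim 1 ($1,105): fully absorbed by the deductible. Owner owes $1,105 (running OOP $1,105). Insurer: $1,105 − $1,105 = $0.
Claim 2 ($9,150): deductible takes $1,008, $8,142 remains; coinsurance $8,142 × 30% = $2,442.60. Together that's $1,008 + $2,442.60 = $3,450.60. Adding that to $1,105 gives $4,555.60, past the $4,500 cap; owner pays only $4,500 − $1,105 = $3,395. Plan pays $9,150 − $3,395 = $5,755.

$5,755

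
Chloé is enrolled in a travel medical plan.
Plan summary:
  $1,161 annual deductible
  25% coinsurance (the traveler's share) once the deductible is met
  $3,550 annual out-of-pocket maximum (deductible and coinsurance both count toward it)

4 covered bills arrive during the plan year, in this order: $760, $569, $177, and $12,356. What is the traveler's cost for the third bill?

$44.25

Bill 1, $760: entire amount goes to the deductible. Traveler pays $760; OOP now $760.
Bill 2, $569: $401 to deductible, leaving $168; coinsurance $168 × 25% = $42. Traveler pays $443; OOP now $1,203.
Bill 3, $177: 25% coinsurance on $177 = $44.25. Traveler owes $44.25 (running OOP $1,247.25).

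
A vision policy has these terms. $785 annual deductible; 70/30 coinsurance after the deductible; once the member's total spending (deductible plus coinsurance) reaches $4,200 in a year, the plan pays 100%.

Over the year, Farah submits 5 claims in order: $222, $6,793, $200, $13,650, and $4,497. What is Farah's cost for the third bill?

#1 ($222): all of it applies to the deductible. Member pays $222; OOP now $222.
#2 ($6,793): deductible takes $563, $6,230 remains; 30% of $6,230 = $1,869. Cost to member: $2,432. OOP to date $2,654.
#3 ($200): deductible met; 30% of $200 = $60. Member pays $60; OOP now $2,714.

$60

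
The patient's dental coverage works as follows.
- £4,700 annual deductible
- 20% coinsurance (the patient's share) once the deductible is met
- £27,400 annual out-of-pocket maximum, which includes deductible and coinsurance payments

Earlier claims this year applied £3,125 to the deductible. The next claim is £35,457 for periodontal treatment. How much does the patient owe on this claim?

Remaining deductible: £4,700 − £3,125 = £1,575.
The remaining £33,882 (= £35,457 − £1,575) moves to coinsurance.
Coinsurance: £33,882 × 20% = £6,776.40.
So the patient owes £1,575 + £6,776.40 = £8,351.40 before any cap.
Cumulative spending £3,125 + £8,351.40 = £11,476.40 stays under the £27,400 maximum.

£8,351.40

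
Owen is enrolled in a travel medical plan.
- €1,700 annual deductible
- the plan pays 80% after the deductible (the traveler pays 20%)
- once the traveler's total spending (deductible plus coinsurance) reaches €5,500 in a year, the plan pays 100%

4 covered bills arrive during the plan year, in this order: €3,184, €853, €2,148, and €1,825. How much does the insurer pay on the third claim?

Claim 1 — €3,184: €1,700 to deductible, leaving €1,484; traveler's 20% is €296.80. Traveler pays €1,996.80; OOP now €1,996.80. Insurer: €3,184 − €1,996.80 = €1,187.20.
Claim 2 — €853: deductible already satisfied, so traveler's share is 20% × €853 = €170.60. Cost to traveler: €170.60. OOP to date €2,167.40. Insurer: €853 − €170.60 = €682.40.
Claim 3 — €2,148: deductible met; 20% of €2,148 = €429.60. Cost to traveler: €429.60. OOP to date €2,597. Insurer: €2,148 − €429.60 = €1,718.40.

€1,718.40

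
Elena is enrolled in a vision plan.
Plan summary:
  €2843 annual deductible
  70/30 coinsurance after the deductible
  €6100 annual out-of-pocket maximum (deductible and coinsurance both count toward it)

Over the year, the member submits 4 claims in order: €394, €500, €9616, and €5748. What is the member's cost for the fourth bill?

€956.90

Claim 1 — €394: all of it applies to the deductible. Member pays €394; OOP now €394.
Claim 2 — €500: entire amount goes to the deductible. Cost to member: €500. OOP to date €894.
Claim 3 — €9616: €1949 finishes the deductible; €7667 goes to coinsurance; member's 30% is €2300.10. Member pays €4249.10; OOP now €5143.10.
Claim 4 — €5748: deductible met; 30% of €5748 = €1724.40. Adding that to €5143.10 gives €6867.50, past the €6100 cap; member pays only €6100 − €5143.10 = €956.90.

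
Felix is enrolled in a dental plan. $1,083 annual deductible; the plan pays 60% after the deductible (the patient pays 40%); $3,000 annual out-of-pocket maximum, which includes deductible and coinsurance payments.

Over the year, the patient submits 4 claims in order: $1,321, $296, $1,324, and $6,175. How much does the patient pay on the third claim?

$529.60

Claim 1 ($1,321): deductible takes $1,083, $238 remains; patient's 40% is $95.20. Patient owes $1,178.20 (running OOP $1,178.20).
Claim 2 ($296): deductible met; 40% of $296 = $118.40. Cost to patient: $118.40. OOP to date $1,296.60.
Claim 3 ($1,324): deductible met; 40% of $1,324 = $529.60. Cost to patient: $529.60. OOP to date $1,826.20.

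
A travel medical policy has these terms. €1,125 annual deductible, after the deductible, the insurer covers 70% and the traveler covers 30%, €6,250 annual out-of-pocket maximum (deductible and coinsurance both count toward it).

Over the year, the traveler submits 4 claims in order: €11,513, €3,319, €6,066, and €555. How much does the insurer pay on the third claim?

€5,053.10

Bill 1, €11,513: €1,125 finishes the deductible; €10,388 goes to coinsurance; traveler's 30% is €3,116.40. Cost to traveler: €4,241.40. OOP to date €4,241.40. Insurer: €11,513 − €4,241.40 = €7,271.60.
Bill 2, €3,319: 30% coinsurance on €3,319 = €995.70. Traveler owes €995.70 (running OOP €5,237.10). Plan pays €3,319 − €995.70 = €2,323.30.
Bill 3, €6,066: deductible already satisfied, so traveler's share is 30% × €6,066 = €1,819.80. That would push OOP to €7,056.90, over the €6,250 cap, so traveler pays €6,250 − €5,237.10 = €1,012.90. Insurer: €6,066 − €1,012.90 = €5,053.10.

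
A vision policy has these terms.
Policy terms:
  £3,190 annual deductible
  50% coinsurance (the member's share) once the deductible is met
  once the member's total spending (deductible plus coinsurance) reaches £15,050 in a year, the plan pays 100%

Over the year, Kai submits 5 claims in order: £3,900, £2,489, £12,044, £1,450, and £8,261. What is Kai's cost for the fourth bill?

£725

Claim 1 — £3,900: deductible takes £3,190, £710 remains; member's 50% is £355. Cost to member: £3,545. OOP to date £3,545.
Claim 2 — £2,489: deductible met; 50% of £2,489 = £1,244.50. Member pays £1,244.50; OOP now £4,789.50.
Claim 3 — £12,044: deductible met; 50% of £12,044 = £6,022. Member pays £6,022; OOP now £10,811.50.
Claim 4 — £1,450: deductible already satisfied, so member's share is 50% × £1,450 = £725. Cost to member: £725. OOP to date £11,536.50.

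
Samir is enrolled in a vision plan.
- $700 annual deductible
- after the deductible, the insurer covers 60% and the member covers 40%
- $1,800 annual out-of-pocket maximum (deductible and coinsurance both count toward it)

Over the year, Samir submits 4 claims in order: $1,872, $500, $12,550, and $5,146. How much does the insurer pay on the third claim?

$12,118.80

Claim 1 ($1,872): deductible takes $700, $1,172 remains; coinsurance $1,172 × 40% = $468.80. Member owes $1,168.80 (running OOP $1,168.80). Plan pays $1,872 − $1,168.80 = $703.20.
Claim 2 ($500): deductible met; 40% of $500 = $200. Member owes $200 (running OOP $1,368.80). Insurer: $500 − $200 = $300.
Claim 3 ($12,550): deductible already satisfied, so member's share is 40% × $12,550 = $5,020. That would push OOP to $6,388.80, over the $1,800 cap, so member pays $1,800 − $1,368.80 = $431.20. Insurer: $12,550 − $431.20 = $12,118.80.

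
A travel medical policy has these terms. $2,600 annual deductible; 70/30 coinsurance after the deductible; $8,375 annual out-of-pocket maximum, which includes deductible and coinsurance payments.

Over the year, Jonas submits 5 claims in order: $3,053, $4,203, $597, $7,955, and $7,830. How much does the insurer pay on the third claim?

$417.90

#1 ($3,053): $2,600 to deductible, leaving $453; traveler's 30% is $135.90. Traveler owes $2,735.90 (running OOP $2,735.90). Plan pays $3,053 − $2,735.90 = $317.10.
#2 ($4,203): deductible met; 30% of $4,203 = $1,260.90. Cost to traveler: $1,260.90. OOP to date $3,996.80. Plan pays $4,203 − $1,260.90 = $2,942.10.
#3 ($597): deductible met; 30% of $597 = $179.10. Traveler owes $179.10 (running OOP $4,175.90). Insurer: $597 − $179.10 = $417.90.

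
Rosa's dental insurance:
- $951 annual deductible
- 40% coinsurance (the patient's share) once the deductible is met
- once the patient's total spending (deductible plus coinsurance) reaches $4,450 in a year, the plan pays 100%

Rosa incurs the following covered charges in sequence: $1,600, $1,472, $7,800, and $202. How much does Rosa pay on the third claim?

$2,650.60

#1 ($1,600): $951 to deductible, leaving $649; 40% of $649 = $259.60. Cost to patient: $1,210.60. OOP to date $1,210.60.
#2 ($1,472): 40% coinsurance on $1,472 = $588.80. Patient owes $588.80 (running OOP $1,799.40).
#3 ($7,800): deductible met; 40% of $7,800 = $3,120. That would push OOP to $4,919.40, over the $4,450 cap, so patient pays $4,450 − $1,799.40 = $2,650.60.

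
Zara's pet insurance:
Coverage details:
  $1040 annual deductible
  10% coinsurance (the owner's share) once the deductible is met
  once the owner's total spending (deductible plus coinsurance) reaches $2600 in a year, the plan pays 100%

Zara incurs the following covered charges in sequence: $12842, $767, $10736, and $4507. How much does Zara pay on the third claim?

Bill 1, $12842: $1040 to deductible, leaving $11802; owner's 10% is $1180.20. Cost to owner: $2220.20. OOP to date $2220.20.
Bill 2, $767: deductible met; 10% of $767 = $76.70. Cost to owner: $76.70. OOP to date $2296.90.
Bill 3, $10736: deductible met; 10% of $10736 = $1073.60. OOP would hit $3370.50 > $2600, so the cap limits the owner to $2600 − $2296.90 = $303.10.

$303.10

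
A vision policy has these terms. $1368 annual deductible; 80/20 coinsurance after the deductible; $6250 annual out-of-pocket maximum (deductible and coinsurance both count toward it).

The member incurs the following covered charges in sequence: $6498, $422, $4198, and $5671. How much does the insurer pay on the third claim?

#1 ($6498): $1368 finishes the deductible; $5130 goes to coinsurance; coinsurance $5130 × 20% = $1026. Member pays $2394; OOP now $2394. Insurer: $6498 − $2394 = $4104.
#2 ($422): 20% coinsurance on $422 = $84.40. Member owes $84.40 (running OOP $2478.40). Insurer: $422 − $84.40 = $337.60.
#3 ($4198): deductible already satisfied, so member's share is 20% × $4198 = $839.60. Member owes $839.60 (running OOP $3318). Plan pays $4198 − $839.60 = $3358.40.

$3358.40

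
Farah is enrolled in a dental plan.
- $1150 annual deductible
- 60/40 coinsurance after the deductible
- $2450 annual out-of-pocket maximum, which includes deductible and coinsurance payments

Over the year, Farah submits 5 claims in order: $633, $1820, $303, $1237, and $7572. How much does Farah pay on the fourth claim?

$494.80

Claim 1 ($633): entire amount goes to the deductible. Patient owes $633 (running OOP $633).
Claim 2 ($1820): deductible takes $517, $1303 remains; coinsurance $1303 × 40% = $521.20. Patient pays $1038.20; OOP now $1671.20.
Claim 3 ($303): 40% coinsurance on $303 = $121.20. Cost to patient: $121.20. OOP to date $1792.40.
Claim 4 ($1237): deductible already satisfied, so patient's share is 40% × $1237 = $494.80. Cost to patient: $494.80. OOP to date $2287.20.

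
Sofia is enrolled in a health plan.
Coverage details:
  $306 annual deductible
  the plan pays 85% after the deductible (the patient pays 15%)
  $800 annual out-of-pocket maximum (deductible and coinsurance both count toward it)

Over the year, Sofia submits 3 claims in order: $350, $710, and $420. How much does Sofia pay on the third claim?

#1 ($350): $306 to deductible, leaving $44; patient's 15% is $6.60. Patient owes $312.60 (running OOP $312.60).
#2 ($710): 15% coinsurance on $710 = $106.50. Cost to patient: $106.50. OOP to date $419.10.
#3 ($420): deductible already satisfied, so patient's share is 15% × $420 = $63. Patient pays $63; OOP now $482.10.

$63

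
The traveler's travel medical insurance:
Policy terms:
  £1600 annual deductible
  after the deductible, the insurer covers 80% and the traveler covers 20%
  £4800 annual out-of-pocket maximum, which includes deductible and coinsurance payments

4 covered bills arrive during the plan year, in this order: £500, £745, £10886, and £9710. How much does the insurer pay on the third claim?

Claim 1 — £500: fully absorbed by the deductible. Cost to traveler: £500. OOP to date £500. Insurer: £500 − £500 = £0.
Claim 2 — £745: all of it applies to the deductible. Traveler owes £745 (running OOP £1245). Plan pays £745 − £745 = £0.
Claim 3 — £10886: £355 finishes the deductible; £10531 goes to coinsurance; coinsurance £10531 × 20% = £2106.20. Traveler owes £2461.20 (running OOP £3706.20). Plan pays £10886 − £2461.20 = £8424.80.

£8424.80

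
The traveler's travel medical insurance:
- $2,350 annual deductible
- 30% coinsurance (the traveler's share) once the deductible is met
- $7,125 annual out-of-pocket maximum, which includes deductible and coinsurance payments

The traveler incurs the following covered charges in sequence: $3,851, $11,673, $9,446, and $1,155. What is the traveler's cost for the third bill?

$822.80

Bill 1, $3,851: deductible takes $2,350, $1,501 remains; 30% of $1,501 = $450.30. Cost to traveler: $2,800.30. OOP to date $2,800.30.
Bill 2, $11,673: deductible met; 30% of $11,673 = $3,501.90. Cost to traveler: $3,501.90. OOP to date $6,302.20.
Bill 3, $9,446: deductible met; 30% of $9,446 = $2,833.80. OOP would hit $9,136 > $7,125, so the cap limits the traveler to $7,125 − $6,302.20 = $822.80.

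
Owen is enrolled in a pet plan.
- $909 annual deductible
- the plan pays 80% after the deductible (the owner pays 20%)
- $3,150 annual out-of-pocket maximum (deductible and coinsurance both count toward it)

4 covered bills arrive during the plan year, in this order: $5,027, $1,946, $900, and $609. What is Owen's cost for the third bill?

#1 ($5,027): $909 finishes the deductible; $4,118 goes to coinsurance; coinsurance $4,118 × 20% = $823.60. Owner owes $1,732.60 (running OOP $1,732.60).
#2 ($1,946): deductible already satisfied, so owner's share is 20% × $1,946 = $389.20. Cost to owner: $389.20. OOP to date $2,121.80.
#3 ($900): deductible already satisfied, so owner's share is 20% × $900 = $180. Owner owes $180 (running OOP $2,301.80).

$180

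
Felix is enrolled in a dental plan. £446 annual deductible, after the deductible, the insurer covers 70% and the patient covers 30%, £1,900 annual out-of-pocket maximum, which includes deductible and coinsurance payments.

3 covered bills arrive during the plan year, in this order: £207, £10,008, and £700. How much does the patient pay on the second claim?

£1,693

Claim 1 (£207): all of it applies to the deductible. Patient owes £207 (running OOP £207).
Claim 2 (£10,008): £239 to deductible, leaving £9,769; 30% of £9,769 = £2,930.70. Claim cost before the cap: £239 + £2,930.70 = £3,169.70. OOP would hit £3,376.70 > £1,900, so the cap limits the patient to £1,900 − £207 = £1,693.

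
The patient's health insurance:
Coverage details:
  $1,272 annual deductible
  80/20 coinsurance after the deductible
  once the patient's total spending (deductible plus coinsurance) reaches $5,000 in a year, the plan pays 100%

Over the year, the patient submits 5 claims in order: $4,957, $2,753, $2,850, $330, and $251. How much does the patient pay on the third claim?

$570

#1 ($4,957): $1,272 to deductible, leaving $3,685; 20% of $3,685 = $737. Patient owes $2,009 (running OOP $2,009).
#2 ($2,753): deductible already satisfied, so patient's share is 20% × $2,753 = $550.60. Cost to patient: $550.60. OOP to date $2,559.60.
#3 ($2,850): 20% coinsurance on $2,850 = $570. Cost to patient: $570. OOP to date $3,129.60.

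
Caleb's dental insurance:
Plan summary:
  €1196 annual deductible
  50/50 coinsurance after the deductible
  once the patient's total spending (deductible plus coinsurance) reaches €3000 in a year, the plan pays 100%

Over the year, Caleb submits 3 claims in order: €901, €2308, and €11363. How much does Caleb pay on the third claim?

Bill 1, €901: all of it applies to the deductible. Cost to patient: €901. OOP to date €901.
Bill 2, €2308: €295 to deductible, leaving €2013; 50% of €2013 = €1006.50. Patient pays €1301.50; OOP now €2202.50.
Bill 3, €11363: deductible already satisfied, so patient's share is 50% × €11363 = €5681.50. OOP would hit €7884 > €3000, so the cap limits the patient to €3000 − €2202.50 = €797.50.

€797.50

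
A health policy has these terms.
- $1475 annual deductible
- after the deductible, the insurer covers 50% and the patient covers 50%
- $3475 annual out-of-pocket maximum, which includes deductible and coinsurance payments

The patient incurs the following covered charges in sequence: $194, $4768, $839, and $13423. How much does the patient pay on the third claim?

$256.50

#1 ($194): fully absorbed by the deductible. Cost to patient: $194. OOP to date $194.
#2 ($4768): $1281 to deductible, leaving $3487; patient's 50% is $1743.50. Patient owes $3024.50 (running OOP $3218.50).
#3 ($839): 50% coinsurance on $839 = $419.50. OOP would hit $3638 > $3475, so the cap limits the patient to $3475 − $3218.50 = $256.50.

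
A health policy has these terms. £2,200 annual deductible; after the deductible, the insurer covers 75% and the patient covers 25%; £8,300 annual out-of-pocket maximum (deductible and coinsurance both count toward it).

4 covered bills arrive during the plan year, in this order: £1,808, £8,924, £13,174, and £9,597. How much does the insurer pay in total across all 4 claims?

Bill 1, £1,808: entire amount goes to the deductible. Patient pays £1,808; OOP now £1,808. Insurer: £1,808 − £1,808 = £0.
Bill 2, £8,924: £392 finishes the deductible; £8,532 goes to coinsurance; coinsurance £8,532 × 25% = £2,133. Patient pays £2,525; OOP now £4,333. Insurer: £8,924 − £2,525 = £6,399.
Bill 3, £13,174: deductible already satisfied, so patient's share is 25% × £13,174 = £3,293.50. Patient pays £3,293.50; OOP now £7,626.50. Plan pays £13,174 − £3,293.50 = £9,880.50.
Bill 4, £9,597: deductible met; 25% of £9,597 = £2,399.25. That would push OOP to £10,025.75, over the £8,300 cap, so patient pays £8,300 − £7,626.50 = £673.50. Plan pays £9,597 − £673.50 = £8,923.50.
Insurer total = bills − patient's total = £33,503 − £8,300 = £25,203.

£25,203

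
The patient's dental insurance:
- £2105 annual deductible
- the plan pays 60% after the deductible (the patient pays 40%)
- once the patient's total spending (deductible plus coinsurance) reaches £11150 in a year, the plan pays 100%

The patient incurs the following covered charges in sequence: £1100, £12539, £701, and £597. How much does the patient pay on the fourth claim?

Bill 1, £1100: all of it applies to the deductible. Patient owes £1100 (running OOP £1100).
Bill 2, £12539: deductible takes £1005, £11534 remains; coinsurance £11534 × 40% = £4613.60. Patient pays £5618.60; OOP now £6718.60.
Bill 3, £701: 40% coinsurance on £701 = £280.40. Cost to patient: £280.40. OOP to date £6999.
Bill 4, £597: deductible met; 40% of £597 = £238.80. Cost to patient: £238.80. OOP to date £7237.80.

£238.80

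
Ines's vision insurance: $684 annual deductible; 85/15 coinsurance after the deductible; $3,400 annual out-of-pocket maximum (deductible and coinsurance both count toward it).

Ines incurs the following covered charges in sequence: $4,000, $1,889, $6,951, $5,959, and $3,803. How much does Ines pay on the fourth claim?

$892.60

Bill 1, $4,000: $684 to deductible, leaving $3,316; 15% of $3,316 = $497.40. Member pays $1,181.40; OOP now $1,181.40.
Bill 2, $1,889: deductible already satisfied, so member's share is 15% × $1,889 = $283.35. Member pays $283.35; OOP now $1,464.75.
Bill 3, $6,951: 15% coinsurance on $6,951 = $1,042.65. Member pays $1,042.65; OOP now $2,507.40.
Bill 4, $5,959: 15% coinsurance on $5,959 = $893.85. OOP would hit $3,401.25 > $3,400, so the cap limits the member to $3,400 − $2,507.40 = $892.60.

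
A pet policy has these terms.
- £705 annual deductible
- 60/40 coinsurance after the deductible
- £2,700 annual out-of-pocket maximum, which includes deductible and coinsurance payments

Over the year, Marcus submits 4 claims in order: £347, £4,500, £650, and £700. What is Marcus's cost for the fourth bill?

Claim 1 (£347): all of it applies to the deductible. Cost to owner: £347. OOP to date £347.
Claim 2 (£4,500): £358 finishes the deductible; £4,142 goes to coinsurance; owner's 40% is £1,656.80. Owner pays £2,014.80; OOP now £2,361.80.
Claim 3 (£650): deductible already satisfied, so owner's share is 40% × £650 = £260. Owner pays £260; OOP now £2,621.80.
Claim 4 (£700): 40% coinsurance on £700 = £280. That would push OOP to £2,901.80, over the £2,700 cap, so owner pays £2,700 − £2,621.80 = £78.20.

£78.20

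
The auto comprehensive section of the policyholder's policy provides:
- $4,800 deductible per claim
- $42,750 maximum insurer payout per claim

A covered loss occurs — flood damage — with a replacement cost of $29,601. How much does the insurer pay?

Less the $4,800 deductible: $29,601 − $4,800 = $24,801.
That's under the $42,750 cap, so the insurer reimburses the full $24,801.

$24,801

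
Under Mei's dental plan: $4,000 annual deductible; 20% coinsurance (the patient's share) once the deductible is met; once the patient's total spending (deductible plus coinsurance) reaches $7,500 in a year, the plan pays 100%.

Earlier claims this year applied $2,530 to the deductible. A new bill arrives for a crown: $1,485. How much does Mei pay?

Remaining deductible: $4,000 − $2,530 = $1,470.
That leaves $1,485 − $1,470 = $15 for coinsurance.
Coinsurance: $15 × 20% = $3.
Patient responsibility before any cap: $1,470 + $3 = $1,473.
Cumulative spending $2,530 + $1,473 = $4,003 stays under the $7,500 maximum.

$1,473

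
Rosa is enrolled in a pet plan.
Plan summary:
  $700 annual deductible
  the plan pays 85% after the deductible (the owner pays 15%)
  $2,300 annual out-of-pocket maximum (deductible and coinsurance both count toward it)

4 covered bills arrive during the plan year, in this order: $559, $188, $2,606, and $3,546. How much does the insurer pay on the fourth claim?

Bill 1, $559: all of it applies to the deductible. Cost to owner: $559. OOP to date $559. Insurer: $559 − $559 = $0.
Bill 2, $188: $141 to deductible, leaving $47; 15% of $47 = $7.05. Owner owes $148.05 (running OOP $707.05). Insurer: $188 − $148.05 = $39.95.
Bill 3, $2,606: deductible already satisfied, so owner's share is 15% × $2,606 = $390.90. Owner pays $390.90; OOP now $1,097.95. Plan pays $2,606 − $390.90 = $2,215.10.
Bill 4, $3,546: 15% coinsurance on $3,546 = $531.90. Owner pays $531.90; OOP now $1,629.85. Insurer: $3,546 − $531.90 = $3,014.10.

$3,014.10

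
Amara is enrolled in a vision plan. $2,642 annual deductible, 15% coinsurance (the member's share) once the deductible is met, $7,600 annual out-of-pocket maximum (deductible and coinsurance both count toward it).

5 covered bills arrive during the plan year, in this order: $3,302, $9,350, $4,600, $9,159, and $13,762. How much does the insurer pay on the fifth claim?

#1 ($3,302): deductible takes $2,642, $660 remains; 15% of $660 = $99. Member owes $2,741 (running OOP $2,741). Plan pays $3,302 − $2,741 = $561.
#2 ($9,350): 15% coinsurance on $9,350 = $1,402.50. Member owes $1,402.50 (running OOP $4,143.50). Insurer: $9,350 − $1,402.50 = $7,947.50.
#3 ($4,600): deductible already satisfied, so member's share is 15% × $4,600 = $690. Member owes $690 (running OOP $4,833.50). Insurer: $4,600 − $690 = $3,910.
#4 ($9,159): deductible already satisfied, so member's share is 15% × $9,159 = $1,373.85. Member owes $1,373.85 (running OOP $6,207.35). Insurer: $9,159 − $1,373.85 = $7,785.15.
#5 ($13,762): 15% coinsurance on $13,762 = $2,064.30. OOP would hit $8,271.65 > $7,600, so the cap limits the member to $7,600 − $6,207.35 = $1,392.65. Insurer: $13,762 − $1,392.65 = $12,369.35.

$12,369.35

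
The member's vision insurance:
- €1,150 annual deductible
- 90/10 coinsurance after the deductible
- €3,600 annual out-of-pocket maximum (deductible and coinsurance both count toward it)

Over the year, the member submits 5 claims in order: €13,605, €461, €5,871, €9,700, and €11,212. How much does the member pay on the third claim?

€587.10

Claim 1 (€13,605): €1,150 to deductible, leaving €12,455; coinsurance €12,455 × 10% = €1,245.50. Member pays €2,395.50; OOP now €2,395.50.
Claim 2 (€461): deductible met; 10% of €461 = €46.10. Member owes €46.10 (running OOP €2,441.60).
Claim 3 (€5,871): deductible already satisfied, so member's share is 10% × €5,871 = €587.10. Member pays €587.10; OOP now €3,028.70.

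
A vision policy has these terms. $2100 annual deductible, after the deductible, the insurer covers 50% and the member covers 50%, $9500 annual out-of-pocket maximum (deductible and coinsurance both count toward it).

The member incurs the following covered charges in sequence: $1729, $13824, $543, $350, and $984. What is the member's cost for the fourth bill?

#1 ($1729): all of it applies to the deductible. Member owes $1729 (running OOP $1729).
#2 ($13824): $371 to deductible, leaving $13453; 50% of $13453 = $6726.50. Cost to member: $7097.50. OOP to date $8826.50.
#3 ($543): deductible met; 50% of $543 = $271.50. Member pays $271.50; OOP now $9098.
#4 ($350): deductible already satisfied, so member's share is 50% × $350 = $175. Member pays $175; OOP now $9273.

$175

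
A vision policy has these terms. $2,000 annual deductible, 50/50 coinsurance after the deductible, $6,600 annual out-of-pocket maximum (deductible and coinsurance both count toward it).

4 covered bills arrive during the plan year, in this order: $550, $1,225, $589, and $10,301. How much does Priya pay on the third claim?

#1 ($550): fully absorbed by the deductible. Cost to member: $550. OOP to date $550.
#2 ($1,225): all of it applies to the deductible. Member owes $1,225 (running OOP $1,775).
#3 ($589): $225 to deductible, leaving $364; 50% of $364 = $182. Cost to member: $407. OOP to date $2,182.

$407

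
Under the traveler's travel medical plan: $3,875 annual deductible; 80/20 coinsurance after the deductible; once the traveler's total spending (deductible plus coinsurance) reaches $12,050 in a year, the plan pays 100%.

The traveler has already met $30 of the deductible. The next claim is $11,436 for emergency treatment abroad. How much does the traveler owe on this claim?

Remaining deductible: $3,875 − $30 = $3,845.
That leaves $11,436 − $3,845 = $7,591 for coinsurance.
20% of $7,591 = $1,518.20 falls to the traveler.
Traveler responsibility before any cap: $3,845 + $1,518.20 = $5,363.20.
Year-to-date out-of-pocket becomes $30 + $5,363.20 = $5,393.20, still under the $12,050 maximum, so no cap applies.

$5,363.20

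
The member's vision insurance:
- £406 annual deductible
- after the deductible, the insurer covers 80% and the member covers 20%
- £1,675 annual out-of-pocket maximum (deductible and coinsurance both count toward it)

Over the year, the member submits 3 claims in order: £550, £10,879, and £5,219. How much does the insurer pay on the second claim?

Bill 1, £550: £406 finishes the deductible; £144 goes to coinsurance; member's 20% is £28.80. Member owes £434.80 (running OOP £434.80). Plan pays £550 − £434.80 = £115.20.
Bill 2, £10,879: 20% coinsurance on £10,879 = £2,175.80. Adding that to £434.80 gives £2,610.60, past the £1,675 cap; member pays only £1,675 − £434.80 = £1,240.20. Insurer: £10,879 − £1,240.20 = £9,638.80.

£9,638.80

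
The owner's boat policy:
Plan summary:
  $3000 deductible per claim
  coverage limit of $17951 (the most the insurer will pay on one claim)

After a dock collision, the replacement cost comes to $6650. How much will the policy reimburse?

After the deductible, $6650 − $3000 = $3650 remains.
$3650 is within the $17951 limit, so the insurer pays $3650.

$3650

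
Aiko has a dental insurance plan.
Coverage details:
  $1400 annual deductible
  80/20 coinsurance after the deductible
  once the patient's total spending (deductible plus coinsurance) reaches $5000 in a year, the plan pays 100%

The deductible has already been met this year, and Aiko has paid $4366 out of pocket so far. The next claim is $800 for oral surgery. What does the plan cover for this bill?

$640

The deductible is already satisfied, so the full bill goes to coinsurance.
Coinsurance: $800 × 20% = $160.
Year-to-date out-of-pocket becomes $4366 + $160 = $4526, still under the $5000 maximum, so no cap applies.
The plan picks up $800 − $160 = $640.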